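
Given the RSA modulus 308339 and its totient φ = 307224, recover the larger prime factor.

613

φ(n) = (p−1)(q−1) = n − (p+q) + 1, so p + q = 308339 − 307224 + 1 = 1116.
p and q are the roots of t² − 1116t + 308339 = 0.
Discriminant: 1116² − 4·308339 = 1245456 − 1233356 = 12100; √12100 = 110.
q = (1116 − 110)/2 = 503, p = (1116 + 110)/2 = 613.
Check: 503 · 613 = 308339.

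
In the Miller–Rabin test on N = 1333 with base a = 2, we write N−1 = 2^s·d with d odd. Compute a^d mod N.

70

1333 − 1 = 1332 = 2^2 · 333, so d = 333.
2^1 ≡ 2 (mod 1333)
2^2 ≡ 2^2 = 4 ≡ 4 (mod 1333)
2^4 ≡ 4^2 = 16 ≡ 16 (mod 1333)
2^8 ≡ 16^2 = 256 ≡ 256 (mod 1333)
2^16 ≡ 256^2 = 65536 ≡ 219 (mod 1333)
2^32 ≡ 219^2 = 47961 ≡ 1306 (mod 1333)
2^64 ≡ 1306^2 = 1705636 ≡ 729 (mod 1333)
2^128 ≡ 729^2 = 531441 ≡ 907 (mod 1333)
2^256 ≡ 907^2 = 822649 ≡ 188 (mod 1333)
333 = 256 + 64 + 8 + 4 + 1 in binary powers of 2.
So 2^333 ≡ 188 · 729 · 256 · 16 · 2 ≡ 70 (mod 1333).
Squaring chain: 70 → 901; never reaches −1, so base 2 is a Miller–Rabin witness that 1333 is composite.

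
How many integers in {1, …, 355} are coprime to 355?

280

Factor: 355 = 5 · 71.
φ(355) = (5−1) · (71−1) = 4 · 70 = 280.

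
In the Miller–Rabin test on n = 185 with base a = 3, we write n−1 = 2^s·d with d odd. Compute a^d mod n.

132

185 − 1 = 184 = 2^3 · 23, so d = 23.
3^1 ≡ 3 (mod 185)
3^2 ≡ 3^2 = 9 ≡ 9 (mod 185)
3^4 ≡ 9^2 = 81 ≡ 81 (mod 185)
3^8 ≡ 81^2 = 6561 ≡ 86 (mod 185)
3^16 ≡ 86^2 = 7396 ≡ 181 (mod 185)
23 = 16 + 4 + 2 + 1 in binary powers of 2.
So 3^23 ≡ 181 · 81 · 9 · 3 ≡ 132 (mod 185).
Squaring chain: 132 → 34 → 46; never reaches −1, so base 3 is a Miller–Rabin witness that 185 is composite.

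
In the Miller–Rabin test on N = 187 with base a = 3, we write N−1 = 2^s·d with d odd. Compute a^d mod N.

148

187 − 1 = 186 = 2^1 · 93, so d = 93.
3^1 ≡ 3 (mod 187)
3^2 ≡ 3^2 = 9 ≡ 9 (mod 187)
3^4 ≡ 9^2 = 81 ≡ 81 (mod 187)
3^8 ≡ 81^2 = 6561 ≡ 16 (mod 187)
3^16 ≡ 16^2 = 256 ≡ 69 (mod 187)
3^32 ≡ 69^2 = 4761 ≡ 86 (mod 187)
3^64 ≡ 86^2 = 7396 ≡ 103 (mod 187)
93 = 64 + 16 + 8 + 4 + 1 in binary powers of 2.
So 3^93 ≡ 103 · 69 · 16 · 81 · 3 ≡ 148 (mod 187).
Squaring chain: 148; never reaches −1, so base 3 is a Miller–Rabin witness that 187 is composite.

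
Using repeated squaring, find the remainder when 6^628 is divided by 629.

38

6^1 ≡ 6 (mod 629)
6^2 ≡ 6^2 = 36 ≡ 36 (mod 629)
6^4 ≡ 36^2 = 1296 ≡ 38 (mod 629)
6^8 ≡ 38^2 = 1444 ≡ 186 (mod 629)
6^16 ≡ 186^2 = 34596 ≡ 1 (mod 629)
6^32 ≡ 1^2 = 1 ≡ 1 (mod 629)
6^64 ≡ 1^2 = 1 ≡ 1 (mod 629)
6^128 ≡ 1^2 = 1 ≡ 1 (mod 629)
6^256 ≡ 1^2 = 1 ≡ 1 (mod 629)
6^512 ≡ 1^2 = 1 ≡ 1 (mod 629)
628 = 512 + 64 + 32 + 16 + 4 in binary powers of 2.
So 6^628 ≡ 1 · 1 · 1 · 1 · 38 ≡ 38 (mod 629).
Since 38 ≠ 1, base 6 is a Fermat witness: 629 is composite.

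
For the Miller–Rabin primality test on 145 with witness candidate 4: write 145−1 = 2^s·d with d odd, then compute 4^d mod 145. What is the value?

145 − 1 = 144 = 2^4 · 9, so d = 9.
4^1 ≡ 4 (mod 145)
4^2 ≡ 4^2 = 16 ≡ 16 (mod 145)
4^4 ≡ 16^2 = 256 ≡ 111 (mod 145)
4^8 ≡ 111^2 = 12321 ≡ 141 (mod 145)
9 = 8 + 1 in binary powers of 2.
So 4^9 ≡ 141 · 4 ≡ 129 (mod 145).
Squaring chain: 129 → 111 → 141 → 16; never reaches −1, so base 4 is a Miller–Rabin witness that 145 is composite.

129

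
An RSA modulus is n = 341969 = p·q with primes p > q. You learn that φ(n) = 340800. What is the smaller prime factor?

φ(n) = (p−1)(q−1) = n − (p+q) + 1, so p + q = 341969 − 340800 + 1 = 1170.
p and q are the roots of t² − 1170t + 341969 = 0.
Discriminant: 1170² − 4·341969 = 1368900 − 1367876 = 1024; √1024 = 32.
q = (1170 − 32)/2 = 569, p = (1170 + 32)/2 = 601.
Check: 569 · 601 = 341969.

569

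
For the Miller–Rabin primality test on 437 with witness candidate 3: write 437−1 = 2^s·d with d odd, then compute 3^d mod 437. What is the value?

307

437 − 1 = 436 = 2^2 · 109, so d = 109.
3^1 ≡ 3 (mod 437)
3^2 ≡ 3^2 = 9 ≡ 9 (mod 437)
3^4 ≡ 9^2 = 81 ≡ 81 (mod 437)
3^8 ≡ 81^2 = 6561 ≡ 6 (mod 437)
3^16 ≡ 6^2 = 36 ≡ 36 (mod 437)
3^32 ≡ 36^2 = 1296 ≡ 422 (mod 437)
3^64 ≡ 422^2 = 178084 ≡ 225 (mod 437)
109 = 64 + 32 + 8 + 4 + 1 in binary powers of 2.
So 3^109 ≡ 225 · 422 · 6 · 81 · 3 ≡ 307 (mod 437).
Squaring chain: 307 → 294; never reaches −1, so base 3 is a Miller–Rabin witness that 437 is composite.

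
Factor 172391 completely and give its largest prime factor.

172391 = 31 · 5561
5561 = 67 · 83
83 is prime.
So 172391 = 31 · 67 · 83; the largest prime factor is 83.

83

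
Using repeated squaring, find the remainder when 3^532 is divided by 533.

81

3^1 ≡ 3 (mod 533)
3^2 ≡ 3^2 = 9 ≡ 9 (mod 533)
3^4 ≡ 9^2 = 81 ≡ 81 (mod 533)
3^8 ≡ 81^2 = 6561 ≡ 165 (mod 533)
3^16 ≡ 165^2 = 27225 ≡ 42 (mod 533)
3^32 ≡ 42^2 = 1764 ≡ 165 (mod 533)
3^64 ≡ 165^2 = 27225 ≡ 42 (mod 533)
3^128 ≡ 42^2 = 1764 ≡ 165 (mod 533)
3^256 ≡ 165^2 = 27225 ≡ 42 (mod 533)
3^512 ≡ 42^2 = 1764 ≡ 165 (mod 533)
532 = 512 + 16 + 4 in binary powers of 2.
So 3^532 ≡ 165 · 42 · 81 ≡ 81 (mod 533).
Since 81 ≠ 1, base 3 is a Fermat witness: 533 is composite.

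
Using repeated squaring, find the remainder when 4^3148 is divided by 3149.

3138

4^1 ≡ 4 (mod 3149)
4^2 ≡ 4^2 = 16 ≡ 16 (mod 3149)
4^4 ≡ 16^2 = 256 ≡ 256 (mod 3149)
4^8 ≡ 256^2 = 65536 ≡ 2556 (mod 3149)
4^16 ≡ 2556^2 = 6533136 ≡ 2110 (mod 3149)
4^32 ≡ 2110^2 = 4452100 ≡ 2563 (mod 3149)
4^64 ≡ 2563^2 = 6568969 ≡ 155 (mod 3149)
4^128 ≡ 155^2 = 24025 ≡ 1982 (mod 3149)
4^256 ≡ 1982^2 = 3928324 ≡ 1521 (mod 3149)
4^512 ≡ 1521^2 = 2313441 ≡ 2075 (mod 3149)
4^1024 ≡ 2075^2 = 4305625 ≡ 942 (mod 3149)
4^2048 ≡ 942^2 = 887364 ≡ 2495 (mod 3149)
3148 = 2048 + 1024 + 64 + 8 + 4 in binary powers of 2.
So 4^3148 ≡ 2495 · 942 · 155 · 2556 · 256 ≡ 3138 (mod 3149).
Since 3138 ≠ 1, base 4 is a Fermat witness: 3149 is composite.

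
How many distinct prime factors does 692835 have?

6

692835 = 3 · 230945
230945 = 5 · 46189
46189 = 11 · 4199
4199 = 13 · 323
323 = 17 · 19
692835 = 3 · 5 · 11 · 13 · 17 · 19, which has 6 distinct prime factors.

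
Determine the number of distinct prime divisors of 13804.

4

13804 = 2^2 · 3451
3451 = 7 · 493
493 = 17 · 29
13804 = 2^2 · 7 · 17 · 29, which has 4 distinct prime factors.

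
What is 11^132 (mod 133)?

11^1 ≡ 11 (mod 133)
11^2 ≡ 11^2 = 121 ≡ 121 (mod 133)
11^4 ≡ 121^2 = 14641 ≡ 11 (mod 133)
11^8 ≡ 11^2 = 121 ≡ 121 (mod 133)
11^16 ≡ 121^2 = 14641 ≡ 11 (mod 133)
11^32 ≡ 11^2 = 121 ≡ 121 (mod 133)
11^64 ≡ 121^2 = 14641 ≡ 11 (mod 133)
11^128 ≡ 11^2 = 121 ≡ 121 (mod 133)
132 = 128 + 4 in binary powers of 2.
So 11^132 ≡ 121 · 11 ≡ 1 (mod 133).
Since the result is 1, base 11 gives no evidence that 133 is composite.

1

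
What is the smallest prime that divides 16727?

16727 is odd.
Digit sum 23, not divisible by 3.
Ends in 7: not divisible by 5.
7: 16727 = 7·2389 + 4
11: 16727 = 11·1520 + 7
13: 16727 = 13·1286 + 9
17: 16727 = 17·983 + 16
19: 16727 = 19·880 + 7
23: 16727 = 23·727 + 6
29: 16727 = 29·576 + 23
31: 16727 = 31·539 + 18
37: 16727 = 37·452 + 3
41: 16727 = 41·407 + 40
43: 16727 = 43·389

43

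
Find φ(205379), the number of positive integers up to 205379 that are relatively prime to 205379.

Factor: 205379 = 59^3.
φ(205379) = 59^2·(59−1) = 201898.

201898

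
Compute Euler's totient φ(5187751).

Factor: 5187751 = 157 · 173 · 191.
φ(5187751) = (157−1) · (173−1) · (191−1) = 156 · 172 · 190 = 5098080.

5098080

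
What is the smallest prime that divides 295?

295 is odd.
Digit sum 16, not divisible by 3.
Ends in 5: divisible by 5.

5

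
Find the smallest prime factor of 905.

5

905 is odd.
Digit sum 14, not divisible by 3.
Ends in 5: divisible by 5.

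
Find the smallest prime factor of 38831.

38831 is odd.
Digit sum 23, not divisible by 3.
Ends in 1: not divisible by 5.
7: 38831 = 7·5547 + 2
11: 38831 = 11·3530 + 1
13: 38831 = 13·2987

13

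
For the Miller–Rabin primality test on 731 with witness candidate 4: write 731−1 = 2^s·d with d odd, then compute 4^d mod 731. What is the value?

731 − 1 = 730 = 2^1 · 365, so d = 365.
4^1 ≡ 4 (mod 731)
4^2 ≡ 4^2 = 16 ≡ 16 (mod 731)
4^4 ≡ 16^2 = 256 ≡ 256 (mod 731)
4^8 ≡ 256^2 = 65536 ≡ 477 (mod 731)
4^16 ≡ 477^2 = 227529 ≡ 188 (mod 731)
4^32 ≡ 188^2 = 35344 ≡ 256 (mod 731)
4^64 ≡ 256^2 = 65536 ≡ 477 (mod 731)
4^128 ≡ 477^2 = 227529 ≡ 188 (mod 731)
4^256 ≡ 188^2 = 35344 ≡ 256 (mod 731)
365 = 256 + 64 + 32 + 8 + 4 + 1 in binary powers of 2.
So 4^365 ≡ 256 · 477 · 256 · 477 · 256 · 4 ≡ 4 (mod 731).
Squaring chain: 4; never reaches −1, so base 4 is a Miller–Rabin witness that 731 is composite.

4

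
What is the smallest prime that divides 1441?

1441 is odd.
Digit sum 10, not divisible by 3.
Ends in 1: not divisible by 5.
7: 1441 = 7·205 + 6
11: 1441 = 11·131

11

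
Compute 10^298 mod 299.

10^1 ≡ 10 (mod 299)
10^2 ≡ 10^2 = 100 ≡ 100 (mod 299)
10^4 ≡ 100^2 = 10000 ≡ 133 (mod 299)
10^8 ≡ 133^2 = 17689 ≡ 48 (mod 299)
10^16 ≡ 48^2 = 2304 ≡ 211 (mod 299)
10^32 ≡ 211^2 = 44521 ≡ 269 (mod 299)
10^64 ≡ 269^2 = 72361 ≡ 3 (mod 299)
10^128 ≡ 3^2 = 9 ≡ 9 (mod 299)
10^256 ≡ 9^2 = 81 ≡ 81 (mod 299)
298 = 256 + 32 + 8 + 2 in binary powers of 2.
So 10^298 ≡ 81 · 269 · 48 · 100 ≡ 289 (mod 299).
Since 289 ≠ 1, base 10 is a Fermat witness: 299 is composite.

289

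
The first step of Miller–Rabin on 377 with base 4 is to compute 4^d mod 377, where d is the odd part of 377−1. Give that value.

270

377 − 1 = 376 = 2^3 · 47, so d = 47.
4^1 ≡ 4 (mod 377)
4^2 ≡ 4^2 = 16 ≡ 16 (mod 377)
4^4 ≡ 16^2 = 256 ≡ 256 (mod 377)
4^8 ≡ 256^2 = 65536 ≡ 315 (mod 377)
4^16 ≡ 315^2 = 99225 ≡ 74 (mod 377)
4^32 ≡ 74^2 = 5476 ≡ 198 (mod 377)
47 = 32 + 8 + 4 + 2 + 1 in binary powers of 2.
So 4^47 ≡ 198 · 315 · 256 · 16 · 4 ≡ 270 (mod 377).
Squaring chain: 270 → 139 → 94; never reaches −1, so base 4 is a Miller–Rabin witness that 377 is composite.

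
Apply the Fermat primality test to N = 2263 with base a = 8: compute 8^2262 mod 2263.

1242

8^1 ≡ 8 (mod 2263)
8^2 ≡ 8^2 = 64 ≡ 64 (mod 2263)
8^4 ≡ 64^2 = 4096 ≡ 1833 (mod 2263)
8^8 ≡ 1833^2 = 3359889 ≡ 1597 (mod 2263)
8^16 ≡ 1597^2 = 2550409 ≡ 8 (mod 2263)
8^32 ≡ 8^2 = 64 ≡ 64 (mod 2263)
8^64 ≡ 64^2 = 4096 ≡ 1833 (mod 2263)
8^128 ≡ 1833^2 = 3359889 ≡ 1597 (mod 2263)
8^256 ≡ 1597^2 = 2550409 ≡ 8 (mod 2263)
8^512 ≡ 8^2 = 64 ≡ 64 (mod 2263)
8^1024 ≡ 64^2 = 4096 ≡ 1833 (mod 2263)
8^2048 ≡ 1833^2 = 3359889 ≡ 1597 (mod 2263)
2262 = 2048 + 128 + 64 + 16 + 4 + 2 in binary powers of 2.
So 8^2262 ≡ 1597 · 1597 · 1833 · 8 · 1833 · 64 ≡ 1242 (mod 2263).
Since 1242 ≠ 1, base 8 is a Fermat witness: 2263 is composite.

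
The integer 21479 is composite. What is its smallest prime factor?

47

21479 is odd.
Digit sum 23, not divisible by 3.
Ends in 9: not divisible by 5.
7: 21479 = 7·3068 + 3
11: 21479 = 11·1952 + 7
13: 21479 = 13·1652 + 3
17: 21479 = 17·1263 + 8
19: 21479 = 19·1130 + 9
23: 21479 = 23·933 + 20
29: 21479 = 29·740 + 19
31: 21479 = 31·692 + 27
37: 21479 = 37·580 + 19
41: 21479 = 41·523 + 36
43: 21479 = 43·499 + 22
47: 21479 = 47·457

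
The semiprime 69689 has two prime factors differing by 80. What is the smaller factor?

227

Since p = q + 80, we have 69689 = q(q + 80), so q² + 80q − 69689 = 0.
Discriminant: 80² + 4·69689 = 6400 + 278756 = 285156; √285156 = 534.
q = (−80 + 534)/2 = 227, and p = q + 80 = 307.
Check: 227 · 307 = 69689.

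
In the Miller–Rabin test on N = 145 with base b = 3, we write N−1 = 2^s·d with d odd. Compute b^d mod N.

145 − 1 = 144 = 2^4 · 9, so d = 9.
3^1 ≡ 3 (mod 145)
3^2 ≡ 3^2 = 9 ≡ 9 (mod 145)
3^4 ≡ 9^2 = 81 ≡ 81 (mod 145)
3^8 ≡ 81^2 = 6561 ≡ 36 (mod 145)
9 = 8 + 1 in binary powers of 2.
So 3^9 ≡ 36 · 3 ≡ 108 (mod 145).
Squaring chain: 108 → 64 → 36 → 136; never reaches −1, so base 3 is a Miller–Rabin witness that 145 is composite.

108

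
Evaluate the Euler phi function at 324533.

291600

Factor: 324533 = 11 · 163 · 181.
φ(324533) = (11−1) · (163−1) · (181−1) = 10 · 162 · 180 = 291600.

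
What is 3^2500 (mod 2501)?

245

3^1 ≡ 3 (mod 2501)
3^2 ≡ 3^2 = 9 ≡ 9 (mod 2501)
3^4 ≡ 9^2 = 81 ≡ 81 (mod 2501)
3^8 ≡ 81^2 = 6561 ≡ 1559 (mod 2501)
3^16 ≡ 1559^2 = 2430481 ≡ 2010 (mod 2501)
3^32 ≡ 2010^2 = 4040100 ≡ 985 (mod 2501)
3^64 ≡ 985^2 = 970225 ≡ 2338 (mod 2501)
3^128 ≡ 2338^2 = 5466244 ≡ 1559 (mod 2501)
3^256 ≡ 1559^2 = 2430481 ≡ 2010 (mod 2501)
3^512 ≡ 2010^2 = 4040100 ≡ 985 (mod 2501)
3^1024 ≡ 985^2 = 970225 ≡ 2338 (mod 2501)
3^2048 ≡ 2338^2 = 5466244 ≡ 1559 (mod 2501)
2500 = 2048 + 256 + 128 + 64 + 4 in binary powers of 2.
So 3^2500 ≡ 1559 · 2010 · 1559 · 2338 · 81 ≡ 245 (mod 2501).
Since 245 ≠ 1, base 3 is a Fermat witness: 2501 is composite.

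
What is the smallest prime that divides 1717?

1717 is odd.
Digit sum 16, not divisible by 3.
Ends in 7: not divisible by 5.
7: 1717 = 7·245 + 2
11: 1717 = 11·156 + 1
13: 1717 = 13·132 + 1
17: 1717 = 17·101

17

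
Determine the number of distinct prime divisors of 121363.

3

121363 = 11^2 · 1003
1003 = 17 · 59
121363 = 11^2 · 17 · 59, which has 3 distinct prime factors.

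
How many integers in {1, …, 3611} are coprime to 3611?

3432

Factor: 3611 = 23 · 157.
φ(3611) = (23−1) · (157−1) = 22 · 156 = 3432.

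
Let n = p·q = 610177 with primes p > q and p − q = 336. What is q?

Since p = q + 336, we have 610177 = q(q + 336), so q² + 336q − 610177 = 0.
Discriminant: 336² + 4·610177 = 112896 + 2440708 = 2553604; √2553604 = 1598.
q = (−336 + 1598)/2 = 631, and p = q + 336 = 967.
Check: 631 · 967 = 610177.

631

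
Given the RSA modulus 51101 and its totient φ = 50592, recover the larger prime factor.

373

φ(n) = (p−1)(q−1) = n − (p+q) + 1, so p + q = 51101 − 50592 + 1 = 510.
p and q are the roots of t² − 510t + 51101 = 0.
Discriminant: 510² − 4·51101 = 260100 − 204404 = 55696; √55696 = 236.
q = (510 − 236)/2 = 137, p = (510 + 236)/2 = 373.
Check: 137 · 373 = 51101.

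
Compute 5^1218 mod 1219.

5^1 ≡ 5 (mod 1219)
5^2 ≡ 5^2 = 25 ≡ 25 (mod 1219)
5^4 ≡ 25^2 = 625 ≡ 625 (mod 1219)
5^8 ≡ 625^2 = 390625 ≡ 545 (mod 1219)
5^16 ≡ 545^2 = 297025 ≡ 808 (mod 1219)
5^32 ≡ 808^2 = 652864 ≡ 699 (mod 1219)
5^64 ≡ 699^2 = 488601 ≡ 1001 (mod 1219)
5^128 ≡ 1001^2 = 1002001 ≡ 1202 (mod 1219)
5^256 ≡ 1202^2 = 1444804 ≡ 289 (mod 1219)
5^512 ≡ 289^2 = 83521 ≡ 629 (mod 1219)
5^1024 ≡ 629^2 = 395641 ≡ 685 (mod 1219)
1218 = 1024 + 128 + 64 + 2 in binary powers of 2.
So 5^1218 ≡ 685 · 1202 · 1001 · 25 ≡ 453 (mod 1219).
Since 453 ≠ 1, base 5 is a Fermat witness: 1219 is composite.

453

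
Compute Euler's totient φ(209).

180

Factor: 209 = 11 · 19.
φ(209) = (11−1) · (19−1) = 10 · 18 = 180.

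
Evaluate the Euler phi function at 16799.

16536

Factor: 16799 = 107 · 157.
φ(16799) = (107−1) · (157−1) = 106 · 156 = 16536.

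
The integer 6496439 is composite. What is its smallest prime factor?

61

6496439 is odd.
Digit sum 41, not divisible by 3.
Ends in 9: not divisible by 5.
7: 6496439 = 7·928062 + 5
11: 6496439 = 11·590585 + 4
13: 6496439 = 13·499726 + 1
17: 6496439 = 17·382143 + 8
19: 6496439 = 19·341917 + 16
23: 6496439 = 23·282453 + 20
29: 6496439 = 29·224015 + 4
31: 6496439 = 31·209562 + 17
37: 6496439 = 37·175579 + 16
41: 6496439 = 41·158449 + 30
43: 6496439 = 43·151079 + 42
47: 6496439 = 47·138222 + 5
53: 6496439 = 53·122574 + 17
59: 6496439 = 59·110109 + 8
61: 6496439 = 61·106499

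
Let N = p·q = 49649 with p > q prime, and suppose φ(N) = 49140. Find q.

φ(n) = (p−1)(q−1) = n − (p+q) + 1, so p + q = 49649 − 49140 + 1 = 510.
p and q are the roots of t² − 510t + 49649 = 0.
Discriminant: 510² − 4·49649 = 260100 − 198596 = 61504; √61504 = 248.
q = (510 − 248)/2 = 131, p = (510 + 248)/2 = 379.
Check: 131 · 379 = 49649.

131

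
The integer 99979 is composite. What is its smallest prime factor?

11

99979 is odd.
Digit sum 43, not divisible by 3.
Ends in 9: not divisible by 5.
7: 99979 = 7·14282 + 5
11: 99979 = 11·9089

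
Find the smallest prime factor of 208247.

13

208247 is odd.
Digit sum 23, not divisible by 3.
Ends in 7: not divisible by 5.
7: 208247 = 7·29749 + 4
11: 208247 = 11·18931 + 6
13: 208247 = 13·16019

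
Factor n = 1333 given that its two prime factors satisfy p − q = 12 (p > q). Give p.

Since p = q + 12, we have 1333 = q(q + 12), so q² + 12q − 1333 = 0.
Discriminant: 12² + 4·1333 = 144 + 5332 = 5476; √5476 = 74.
q = (−12 + 74)/2 = 31, and p = q + 12 = 43.
Check: 31 · 43 = 1333.

43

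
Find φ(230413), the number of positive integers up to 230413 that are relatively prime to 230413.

Factor: 230413 = 19 · 67 · 181.
φ(230413) = (19−1) · (67−1) · (181−1) = 18 · 66 · 180 = 213840.

213840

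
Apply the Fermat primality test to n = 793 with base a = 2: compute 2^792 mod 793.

131

2^1 ≡ 2 (mod 793)
2^2 ≡ 2^2 = 4 ≡ 4 (mod 793)
2^4 ≡ 4^2 = 16 ≡ 16 (mod 793)
2^8 ≡ 16^2 = 256 ≡ 256 (mod 793)
2^16 ≡ 256^2 = 65536 ≡ 510 (mod 793)
2^32 ≡ 510^2 = 260100 ≡ 789 (mod 793)
2^64 ≡ 789^2 = 622521 ≡ 16 (mod 793)
2^128 ≡ 16^2 = 256 ≡ 256 (mod 793)
2^256 ≡ 256^2 = 65536 ≡ 510 (mod 793)
2^512 ≡ 510^2 = 260100 ≡ 789 (mod 793)
792 = 512 + 256 + 16 + 8 in binary powers of 2.
So 2^792 ≡ 789 · 510 · 510 · 256 ≡ 131 (mod 793).
Since 131 ≠ 1, base 2 is a Fermat witness: 793 is composite.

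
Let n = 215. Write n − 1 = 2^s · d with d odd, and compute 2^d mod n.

215 − 1 = 214 = 2^1 · 107, so d = 107.
2^1 ≡ 2 (mod 215)
2^2 ≡ 2^2 = 4 ≡ 4 (mod 215)
2^4 ≡ 4^2 = 16 ≡ 16 (mod 215)
2^8 ≡ 16^2 = 256 ≡ 41 (mod 215)
2^16 ≡ 41^2 = 1681 ≡ 176 (mod 215)
2^32 ≡ 176^2 = 30976 ≡ 16 (mod 215)
2^64 ≡ 16^2 = 256 ≡ 41 (mod 215)
107 = 64 + 32 + 8 + 2 + 1 in binary powers of 2.
So 2^107 ≡ 41 · 16 · 41 · 4 · 2 ≡ 168 (mod 215).
Squaring chain: 168; never reaches −1, so base 2 is a Miller–Rabin witness that 215 is composite.

168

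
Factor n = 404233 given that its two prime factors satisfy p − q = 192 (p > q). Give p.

Since p = q + 192, we have 404233 = q(q + 192), so q² + 192q − 404233 = 0.
Discriminant: 192² + 4·404233 = 36864 + 1616932 = 1653796; √1653796 = 1286.
q = (−192 + 1286)/2 = 547, and p = q + 192 = 739.
Check: 547 · 739 = 404233.

739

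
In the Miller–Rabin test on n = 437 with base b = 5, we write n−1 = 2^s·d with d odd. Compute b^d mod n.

437 − 1 = 436 = 2^2 · 109, so d = 109.
5^1 ≡ 5 (mod 437)
5^2 ≡ 5^2 = 25 ≡ 25 (mod 437)
5^4 ≡ 25^2 = 625 ≡ 188 (mod 437)
5^8 ≡ 188^2 = 35344 ≡ 384 (mod 437)
5^16 ≡ 384^2 = 147456 ≡ 187 (mod 437)
5^32 ≡ 187^2 = 34969 ≡ 9 (mod 437)
5^64 ≡ 9^2 = 81 ≡ 81 (mod 437)
109 = 64 + 32 + 8 + 4 + 1 in binary powers of 2.
So 5^109 ≡ 81 · 9 · 384 · 188 · 5 ≡ 290 (mod 437).
Squaring chain: 290 → 196; never reaches −1, so base 5 is a Miller–Rabin witness that 437 is composite.

290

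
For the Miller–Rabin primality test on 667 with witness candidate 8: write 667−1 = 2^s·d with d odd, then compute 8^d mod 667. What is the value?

374

667 − 1 = 666 = 2^1 · 333, so d = 333.
8^1 ≡ 8 (mod 667)
8^2 ≡ 8^2 = 64 ≡ 64 (mod 667)
8^4 ≡ 64^2 = 4096 ≡ 94 (mod 667)
8^8 ≡ 94^2 = 8836 ≡ 165 (mod 667)
8^16 ≡ 165^2 = 27225 ≡ 545 (mod 667)
8^32 ≡ 545^2 = 297025 ≡ 210 (mod 667)
8^64 ≡ 210^2 = 44100 ≡ 78 (mod 667)
8^128 ≡ 78^2 = 6084 ≡ 81 (mod 667)
8^256 ≡ 81^2 = 6561 ≡ 558 (mod 667)
333 = 256 + 64 + 8 + 4 + 1 in binary powers of 2.
So 8^333 ≡ 558 · 78 · 165 · 94 · 8 ≡ 374 (mod 667).
Squaring chain: 374; never reaches −1, so base 8 is a Miller–Rabin witness that 667 is composite.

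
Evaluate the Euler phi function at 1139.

Factor: 1139 = 17 · 67.
φ(1139) = (17−1) · (67−1) = 16 · 66 = 1056.

1056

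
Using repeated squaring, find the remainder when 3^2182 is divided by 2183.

3^1 ≡ 3 (mod 2183)
3^2 ≡ 3^2 = 9 ≡ 9 (mod 2183)
3^4 ≡ 9^2 = 81 ≡ 81 (mod 2183)
3^8 ≡ 81^2 = 6561 ≡ 12 (mod 2183)
3^16 ≡ 12^2 = 144 ≡ 144 (mod 2183)
3^32 ≡ 144^2 = 20736 ≡ 1089 (mod 2183)
3^64 ≡ 1089^2 = 1185921 ≡ 552 (mod 2183)
3^128 ≡ 552^2 = 304704 ≡ 1267 (mod 2183)
3^256 ≡ 1267^2 = 1605289 ≡ 784 (mod 2183)
3^512 ≡ 784^2 = 614656 ≡ 1233 (mod 2183)
3^1024 ≡ 1233^2 = 1520289 ≡ 921 (mod 2183)
3^2048 ≡ 921^2 = 848241 ≡ 1237 (mod 2183)
2182 = 2048 + 128 + 4 + 2 in binary powers of 2.
So 3^2182 ≡ 1237 · 1267 · 81 · 9 ≡ 1302 (mod 2183).
Since 1302 ≠ 1, base 3 is a Fermat witness: 2183 is composite.

1302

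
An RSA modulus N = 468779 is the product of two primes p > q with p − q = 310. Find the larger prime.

857

Since p = q + 310, we have 468779 = q(q + 310), so q² + 310q − 468779 = 0.
Discriminant: 310² + 4·468779 = 96100 + 1875116 = 1971216; √1971216 = 1404.
q = (−310 + 1404)/2 = 547, and p = q + 310 = 857.
Check: 547 · 857 = 468779.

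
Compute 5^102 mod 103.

5^1 ≡ 5 (mod 103)
5^2 ≡ 5^2 = 25 ≡ 25 (mod 103)
5^4 ≡ 25^2 = 625 ≡ 7 (mod 103)
5^8 ≡ 7^2 = 49 ≡ 49 (mod 103)
5^16 ≡ 49^2 = 2401 ≡ 32 (mod 103)
5^32 ≡ 32^2 = 1024 ≡ 97 (mod 103)
5^64 ≡ 97^2 = 9409 ≡ 36 (mod 103)
102 = 64 + 32 + 4 + 2 in binary powers of 2.
So 5^102 ≡ 36 · 97 · 7 · 25 ≡ 1 (mod 103).
Since the result is 1, base 5 gives no evidence that 103 is composite.

1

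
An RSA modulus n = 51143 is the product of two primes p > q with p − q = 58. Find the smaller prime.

Since p = q + 58, we have 51143 = q(q + 58), so q² + 58q − 51143 = 0.
Discriminant: 58² + 4·51143 = 3364 + 204572 = 207936; √207936 = 456.
q = (−58 + 456)/2 = 199, and p = q + 58 = 257.
Check: 199 · 257 = 51143.

199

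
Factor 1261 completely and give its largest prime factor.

97

1261 = 13 · 97
97 is prime.
So 1261 = 13 · 97; the largest prime factor is 97.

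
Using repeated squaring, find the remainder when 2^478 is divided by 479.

2^1 ≡ 2 (mod 479)
2^2 ≡ 2^2 = 4 ≡ 4 (mod 479)
2^4 ≡ 4^2 = 16 ≡ 16 (mod 479)
2^8 ≡ 16^2 = 256 ≡ 256 (mod 479)
2^16 ≡ 256^2 = 65536 ≡ 392 (mod 479)
2^32 ≡ 392^2 = 153664 ≡ 384 (mod 479)
2^64 ≡ 384^2 = 147456 ≡ 403 (mod 479)
2^128 ≡ 403^2 = 162409 ≡ 28 (mod 479)
2^256 ≡ 28^2 = 784 ≡ 305 (mod 479)
478 = 256 + 128 + 64 + 16 + 8 + 4 + 2 in binary powers of 2.
So 2^478 ≡ 305 · 28 · 403 · 392 · 256 · 16 · 4 ≡ 1 (mod 479).
Since the result is 1, base 2 gives no evidence that 479 is composite.

1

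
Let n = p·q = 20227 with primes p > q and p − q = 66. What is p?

Since p = q + 66, we have 20227 = q(q + 66), so q² + 66q − 20227 = 0.
Discriminant: 66² + 4·20227 = 4356 + 80908 = 85264; √85264 = 292.
q = (−66 + 292)/2 = 113, and p = q + 66 = 179.
Check: 113 · 179 = 20227.

179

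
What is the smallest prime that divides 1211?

7

1211 is odd.
Digit sum 5, not divisible by 3.
Ends in 1: not divisible by 5.
7: 1211 = 7·173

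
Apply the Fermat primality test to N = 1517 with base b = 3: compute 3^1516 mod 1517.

3^1 ≡ 3 (mod 1517)
3^2 ≡ 3^2 = 9 ≡ 9 (mod 1517)
3^4 ≡ 9^2 = 81 ≡ 81 (mod 1517)
3^8 ≡ 81^2 = 6561 ≡ 493 (mod 1517)
3^16 ≡ 493^2 = 243049 ≡ 329 (mod 1517)
3^32 ≡ 329^2 = 108241 ≡ 534 (mod 1517)
3^64 ≡ 534^2 = 285156 ≡ 1477 (mod 1517)
3^128 ≡ 1477^2 = 2181529 ≡ 83 (mod 1517)
3^256 ≡ 83^2 = 6889 ≡ 821 (mod 1517)
3^512 ≡ 821^2 = 674041 ≡ 493 (mod 1517)
3^1024 ≡ 493^2 = 243049 ≡ 329 (mod 1517)
1516 = 1024 + 256 + 128 + 64 + 32 + 8 + 4 in binary powers of 2.
So 3^1516 ≡ 329 · 821 · 83 · 1477 · 534 · 493 · 81 ≡ 81 (mod 1517).
Since 81 ≠ 1, base 3 is a Fermat witness: 1517 is composite.

81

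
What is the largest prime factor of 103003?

103003 = 17 · 6059
6059 = 73 · 83
83 is prime.
So 103003 = 17 · 73 · 83; the largest prime factor is 83.

83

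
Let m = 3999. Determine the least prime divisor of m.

3

3999 is odd.
Digit sum 30, divisible by 3.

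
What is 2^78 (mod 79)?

1

2^1 ≡ 2 (mod 79)
2^2 ≡ 2^2 = 4 ≡ 4 (mod 79)
2^4 ≡ 4^2 = 16 ≡ 16 (mod 79)
2^8 ≡ 16^2 = 256 ≡ 19 (mod 79)
2^16 ≡ 19^2 = 361 ≡ 45 (mod 79)
2^32 ≡ 45^2 = 2025 ≡ 50 (mod 79)
2^64 ≡ 50^2 = 2500 ≡ 51 (mod 79)
78 = 64 + 8 + 4 + 2 in binary powers of 2.
So 2^78 ≡ 51 · 19 · 16 · 4 ≡ 1 (mod 79).
Since the result is 1, base 2 gives no evidence that 79 is composite.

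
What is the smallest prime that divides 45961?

19

45961 is odd.
Digit sum 25, not divisible by 3.
Ends in 1: not divisible by 5.
7: 45961 = 7·6565 + 6
11: 45961 = 11·4178 + 3
13: 45961 = 13·3535 + 6
17: 45961 = 17·2703 + 10
19: 45961 = 19·2419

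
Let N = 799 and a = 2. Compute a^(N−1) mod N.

676

2^1 ≡ 2 (mod 799)
2^2 ≡ 2^2 = 4 ≡ 4 (mod 799)
2^4 ≡ 4^2 = 16 ≡ 16 (mod 799)
2^8 ≡ 16^2 = 256 ≡ 256 (mod 799)
2^16 ≡ 256^2 = 65536 ≡ 18 (mod 799)
2^32 ≡ 18^2 = 324 ≡ 324 (mod 799)
2^64 ≡ 324^2 = 104976 ≡ 307 (mod 799)
2^128 ≡ 307^2 = 94249 ≡ 766 (mod 799)
2^256 ≡ 766^2 = 586756 ≡ 290 (mod 799)
2^512 ≡ 290^2 = 84100 ≡ 205 (mod 799)
798 = 512 + 256 + 16 + 8 + 4 + 2 in binary powers of 2.
So 2^798 ≡ 205 · 290 · 18 · 256 · 16 · 4 ≡ 676 (mod 799).
Since 676 ≠ 1, base 2 is a Fermat witness: 799 is composite.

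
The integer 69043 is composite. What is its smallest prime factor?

13

69043 is odd.
Digit sum 22, not divisible by 3.
Ends in 3: not divisible by 5.
7: 69043 = 7·9863 + 2
11: 69043 = 11·6276 + 7
13: 69043 = 13·5311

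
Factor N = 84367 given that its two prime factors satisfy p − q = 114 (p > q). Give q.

239

Since p = q + 114, we have 84367 = q(q + 114), so q² + 114q − 84367 = 0.
Discriminant: 114² + 4·84367 = 12996 + 337468 = 350464; √350464 = 592.
q = (−114 + 592)/2 = 239, and p = q + 114 = 353.
Check: 239 · 353 = 84367.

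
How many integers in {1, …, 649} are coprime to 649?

580

Factor: 649 = 11 · 59.
φ(649) = (11−1) · (59−1) = 10 · 58 = 580.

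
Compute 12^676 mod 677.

12^1 ≡ 12 (mod 677)
12^2 ≡ 12^2 = 144 ≡ 144 (mod 677)
12^4 ≡ 144^2 = 20736 ≡ 426 (mod 677)
12^8 ≡ 426^2 = 181476 ≡ 40 (mod 677)
12^16 ≡ 40^2 = 1600 ≡ 246 (mod 677)
12^32 ≡ 246^2 = 60516 ≡ 263 (mod 677)
12^64 ≡ 263^2 = 69169 ≡ 115 (mod 677)
12^128 ≡ 115^2 = 13225 ≡ 362 (mod 677)
12^256 ≡ 362^2 = 131044 ≡ 383 (mod 677)
12^512 ≡ 383^2 = 146689 ≡ 457 (mod 677)
676 = 512 + 128 + 32 + 4 in binary powers of 2.
So 12^676 ≡ 457 · 362 · 263 · 426 ≡ 1 (mod 677).
Since the result is 1, base 12 gives no evidence that 677 is composite.

1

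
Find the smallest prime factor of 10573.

97

10573 is odd.
Digit sum 16, not divisible by 3.
Ends in 3: not divisible by 5.
7: 10573 = 7·1510 + 3
11: 10573 = 11·961 + 2
13: 10573 = 13·813 + 4
17: 10573 = 17·621 + 16
19: 10573 = 19·556 + 9
23: 10573 = 23·459 + 16
29: 10573 = 29·364 + 17
31: 10573 = 31·341 + 2
37: 10573 = 37·285 + 28
41: 10573 = 41·257 + 36
43: 10573 = 43·245 + 38
47: 10573 = 47·224 + 45
53: 10573 = 53·199 + 26
59: 10573 = 59·179 + 12
61: 10573 = 61·173 + 20
67: 10573 = 67·157 + 54
71: 10573 = 71·148 + 65
73: 10573 = 73·144 + 61
79: 10573 = 79·133 + 66
83: 10573 = 83·127 + 32
89: 10573 = 89·118 + 71
97: 10573 = 97·109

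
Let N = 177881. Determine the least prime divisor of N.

177881 is odd.
Digit sum 32, not divisible by 3.
Ends in 1: not divisible by 5.
7: 177881 = 7·25411 + 4
11: 177881 = 11·16171

11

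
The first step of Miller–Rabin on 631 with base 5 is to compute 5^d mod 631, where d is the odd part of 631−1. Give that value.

631 − 1 = 630 = 2^1 · 315, so d = 315.
5^1 ≡ 5 (mod 631)
5^2 ≡ 5^2 = 25 ≡ 25 (mod 631)
5^4 ≡ 25^2 = 625 ≡ 625 (mod 631)
5^8 ≡ 625^2 = 390625 ≡ 36 (mod 631)
5^16 ≡ 36^2 = 1296 ≡ 34 (mod 631)
5^32 ≡ 34^2 = 1156 ≡ 525 (mod 631)
5^64 ≡ 525^2 = 275625 ≡ 509 (mod 631)
5^128 ≡ 509^2 = 259081 ≡ 371 (mod 631)
5^256 ≡ 371^2 = 137641 ≡ 83 (mod 631)
315 = 256 + 32 + 16 + 8 + 2 + 1 in binary powers of 2.
So 5^315 ≡ 83 · 525 · 34 · 36 · 25 · 5 ≡ 1 (mod 631).
Since 5^d ≡ 1 (mod 631), base 5 does not prove 631 composite.

1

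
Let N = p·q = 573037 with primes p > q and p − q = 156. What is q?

Since p = q + 156, we have 573037 = q(q + 156), so q² + 156q − 573037 = 0.
Discriminant: 156² + 4·573037 = 24336 + 2292148 = 2316484; √2316484 = 1522.
q = (−156 + 1522)/2 = 683, and p = q + 156 = 839.
Check: 683 · 839 = 573037.

683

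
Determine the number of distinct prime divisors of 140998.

5

140998 = 2 · 70499
70499 = 11 · 6409
6409 = 13 · 493
493 = 17 · 29
140998 = 2 · 11 · 13 · 17 · 29, which has 5 distinct prime factors.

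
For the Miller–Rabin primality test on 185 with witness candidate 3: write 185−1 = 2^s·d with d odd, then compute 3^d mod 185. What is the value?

132

185 − 1 = 184 = 2^3 · 23, so d = 23.
3^1 ≡ 3 (mod 185)
3^2 ≡ 3^2 = 9 ≡ 9 (mod 185)
3^4 ≡ 9^2 = 81 ≡ 81 (mod 185)
3^8 ≡ 81^2 = 6561 ≡ 86 (mod 185)
3^16 ≡ 86^2 = 7396 ≡ 181 (mod 185)
23 = 16 + 4 + 2 + 1 in binary powers of 2.
So 3^23 ≡ 181 · 81 · 9 · 3 ≡ 132 (mod 185).
Squaring chain: 132 → 34 → 46; never reaches −1, so base 3 is a Miller–Rabin witness that 185 is composite.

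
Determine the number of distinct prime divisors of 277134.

6

277134 = 2 · 138567
138567 = 3 · 46189
46189 = 11 · 4199
4199 = 13 · 323
323 = 17 · 19
277134 = 2 · 3 · 11 · 13 · 17 · 19, which has 6 distinct prime factors.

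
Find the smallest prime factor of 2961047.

47

2961047 is odd.
Digit sum 29, not divisible by 3.
Ends in 7: not divisible by 5.
7: 2961047 = 7·423006 + 5
11: 2961047 = 11·269186 + 1
13: 2961047 = 13·227772 + 11
17: 2961047 = 17·174179 + 4
19: 2961047 = 19·155844 + 11
23: 2961047 = 23·128741 + 4
29: 2961047 = 29·102105 + 2
31: 2961047 = 31·95517 + 20
37: 2961047 = 37·80028 + 11
41: 2961047 = 41·72220 + 27
43: 2961047 = 43·68861 + 24
47: 2961047 = 47·63001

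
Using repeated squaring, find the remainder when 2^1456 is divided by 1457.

2^1 ≡ 2 (mod 1457)
2^2 ≡ 2^2 = 4 ≡ 4 (mod 1457)
2^4 ≡ 4^2 = 16 ≡ 16 (mod 1457)
2^8 ≡ 16^2 = 256 ≡ 256 (mod 1457)
2^16 ≡ 256^2 = 65536 ≡ 1428 (mod 1457)
2^32 ≡ 1428^2 = 2039184 ≡ 841 (mod 1457)
2^64 ≡ 841^2 = 707281 ≡ 636 (mod 1457)
2^128 ≡ 636^2 = 404496 ≡ 907 (mod 1457)
2^256 ≡ 907^2 = 822649 ≡ 901 (mod 1457)
2^512 ≡ 901^2 = 811801 ≡ 252 (mod 1457)
2^1024 ≡ 252^2 = 63504 ≡ 853 (mod 1457)
1456 = 1024 + 256 + 128 + 32 + 16 in binary powers of 2.
So 2^1456 ≡ 853 · 901 · 907 · 841 · 1428 ≡ 1397 (mod 1457).
Since 1397 ≠ 1, base 2 is a Fermat witness: 1457 is composite.

1397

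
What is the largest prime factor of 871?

871 = 13 · 67
67 is prime.
So 871 = 13 · 67; the largest prime factor is 67.

67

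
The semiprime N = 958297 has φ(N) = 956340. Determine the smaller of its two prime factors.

967

φ(n) = (p−1)(q−1) = n − (p+q) + 1, so p + q = 958297 − 956340 + 1 = 1958.
p and q are the roots of t² − 1958t + 958297 = 0.
Discriminant: 1958² − 4·958297 = 3833764 − 3833188 = 576; √576 = 24.
q = (1958 − 24)/2 = 967, p = (1958 + 24)/2 = 991.
Check: 967 · 991 = 958297.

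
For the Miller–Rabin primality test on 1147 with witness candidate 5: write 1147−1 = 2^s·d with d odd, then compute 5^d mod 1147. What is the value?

156

1147 − 1 = 1146 = 2^1 · 573, so d = 573.
5^1 ≡ 5 (mod 1147)
5^2 ≡ 5^2 = 25 ≡ 25 (mod 1147)
5^4 ≡ 25^2 = 625 ≡ 625 (mod 1147)
5^8 ≡ 625^2 = 390625 ≡ 645 (mod 1147)
5^16 ≡ 645^2 = 416025 ≡ 811 (mod 1147)
5^32 ≡ 811^2 = 657721 ≡ 490 (mod 1147)
5^64 ≡ 490^2 = 240100 ≡ 377 (mod 1147)
5^128 ≡ 377^2 = 142129 ≡ 1048 (mod 1147)
5^256 ≡ 1048^2 = 1098304 ≡ 625 (mod 1147)
5^512 ≡ 625^2 = 390625 ≡ 645 (mod 1147)
573 = 512 + 32 + 16 + 8 + 4 + 1 in binary powers of 2.
So 5^573 ≡ 645 · 490 · 811 · 645 · 625 · 5 ≡ 156 (mod 1147).
Squaring chain: 156; never reaches −1, so base 5 is a Miller–Rabin witness that 1147 is composite.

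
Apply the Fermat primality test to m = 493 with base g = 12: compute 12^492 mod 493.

378

12^1 ≡ 12 (mod 493)
12^2 ≡ 12^2 = 144 ≡ 144 (mod 493)
12^4 ≡ 144^2 = 20736 ≡ 30 (mod 493)
12^8 ≡ 30^2 = 900 ≡ 407 (mod 493)
12^16 ≡ 407^2 = 165649 ≡ 1 (mod 493)
12^32 ≡ 1^2 = 1 ≡ 1 (mod 493)
12^64 ≡ 1^2 = 1 ≡ 1 (mod 493)
12^128 ≡ 1^2 = 1 ≡ 1 (mod 493)
12^256 ≡ 1^2 = 1 ≡ 1 (mod 493)
492 = 256 + 128 + 64 + 32 + 8 + 4 in binary powers of 2.
So 12^492 ≡ 1 · 1 · 1 · 1 · 407 · 30 ≡ 378 (mod 493).
Since 378 ≠ 1, base 12 is a Fermat witness: 493 is composite.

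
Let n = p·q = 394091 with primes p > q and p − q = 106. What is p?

683

Since p = q + 106, we have 394091 = q(q + 106), so q² + 106q − 394091 = 0.
Discriminant: 106² + 4·394091 = 11236 + 1576364 = 1587600; √1587600 = 1260.
q = (−106 + 1260)/2 = 577, and p = q + 106 = 683.
Check: 577 · 683 = 394091.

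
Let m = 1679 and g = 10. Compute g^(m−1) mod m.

10^1 ≡ 10 (mod 1679)
10^2 ≡ 10^2 = 100 ≡ 100 (mod 1679)
10^4 ≡ 100^2 = 10000 ≡ 1605 (mod 1679)
10^8 ≡ 1605^2 = 2576025 ≡ 439 (mod 1679)
10^16 ≡ 439^2 = 192721 ≡ 1315 (mod 1679)
10^32 ≡ 1315^2 = 1729225 ≡ 1534 (mod 1679)
10^64 ≡ 1534^2 = 2353156 ≡ 877 (mod 1679)
10^128 ≡ 877^2 = 769129 ≡ 147 (mod 1679)
10^256 ≡ 147^2 = 21609 ≡ 1461 (mod 1679)
10^512 ≡ 1461^2 = 2134521 ≡ 512 (mod 1679)
10^1024 ≡ 512^2 = 262144 ≡ 220 (mod 1679)
1678 = 1024 + 512 + 128 + 8 + 4 + 2 in binary powers of 2.
So 10^1678 ≡ 220 · 512 · 147 · 439 · 1605 · 100 ≡ 995 (mod 1679).
Since 995 ≠ 1, base 10 is a Fermat witness: 1679 is composite.

995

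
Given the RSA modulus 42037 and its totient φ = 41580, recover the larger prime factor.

331

φ(n) = (p−1)(q−1) = n − (p+q) + 1, so p + q = 42037 − 41580 + 1 = 458.
p and q are the roots of t² − 458t + 42037 = 0.
Discriminant: 458² − 4·42037 = 209764 − 168148 = 41616; √41616 = 204.
q = (458 − 204)/2 = 127, p = (458 + 204)/2 = 331.
Check: 127 · 331 = 42037.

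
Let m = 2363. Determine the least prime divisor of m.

17

2363 is odd.
Digit sum 14, not divisible by 3.
Ends in 3: not divisible by 5.
7: 2363 = 7·337 + 4
11: 2363 = 11·214 + 9
13: 2363 = 13·181 + 10
17: 2363 = 17·139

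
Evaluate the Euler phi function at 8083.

Factor: 8083 = 59 · 137.
φ(8083) = (59−1) · (137−1) = 58 · 136 = 7888.

7888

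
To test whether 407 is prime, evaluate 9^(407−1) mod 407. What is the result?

9^1 ≡ 9 (mod 407)
9^2 ≡ 9^2 = 81 ≡ 81 (mod 407)
9^4 ≡ 81^2 = 6561 ≡ 49 (mod 407)
9^8 ≡ 49^2 = 2401 ≡ 366 (mod 407)
9^16 ≡ 366^2 = 133956 ≡ 53 (mod 407)
9^32 ≡ 53^2 = 2809 ≡ 367 (mod 407)
9^64 ≡ 367^2 = 134689 ≡ 379 (mod 407)
9^128 ≡ 379^2 = 143641 ≡ 377 (mod 407)
9^256 ≡ 377^2 = 142129 ≡ 86 (mod 407)
406 = 256 + 128 + 16 + 4 + 2 in binary powers of 2.
So 9^406 ≡ 86 · 377 · 53 · 49 · 81 ≡ 9 (mod 407).
Since 9 ≠ 1, base 9 is a Fermat witness: 407 is composite.

9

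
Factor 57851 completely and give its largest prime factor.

83

57851 = 17 · 3403
3403 = 41 · 83
83 is prime.
So 57851 = 17 · 41 · 83; the largest prime factor is 83.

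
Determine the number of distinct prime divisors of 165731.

2

165731 = 53^2 · 59
165731 = 53^2 · 59, which has 2 distinct prime factors.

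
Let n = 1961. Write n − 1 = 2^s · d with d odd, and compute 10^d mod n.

1961 − 1 = 1960 = 2^3 · 245, so d = 245.
10^1 ≡ 10 (mod 1961)
10^2 ≡ 10^2 = 100 ≡ 100 (mod 1961)
10^4 ≡ 100^2 = 10000 ≡ 195 (mod 1961)
10^8 ≡ 195^2 = 38025 ≡ 766 (mod 1961)
10^16 ≡ 766^2 = 586756 ≡ 417 (mod 1961)
10^32 ≡ 417^2 = 173889 ≡ 1321 (mod 1961)
10^64 ≡ 1321^2 = 1745041 ≡ 1712 (mod 1961)
10^128 ≡ 1712^2 = 2930944 ≡ 1210 (mod 1961)
245 = 128 + 64 + 32 + 16 + 4 + 1 in binary powers of 2.
So 10^245 ≡ 1210 · 1712 · 1321 · 417 · 195 · 10 ≡ 1210 (mod 1961).
Squaring chain: 1210 → 1194 → 1950; never reaches −1, so base 10 is a Miller–Rabin witness that 1961 is composite.

1210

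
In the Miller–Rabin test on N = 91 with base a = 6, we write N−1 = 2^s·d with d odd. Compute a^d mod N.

91 − 1 = 90 = 2^1 · 45, so d = 45.
6^1 ≡ 6 (mod 91)
6^2 ≡ 6^2 = 36 ≡ 36 (mod 91)
6^4 ≡ 36^2 = 1296 ≡ 22 (mod 91)
6^8 ≡ 22^2 = 484 ≡ 29 (mod 91)
6^16 ≡ 29^2 = 841 ≡ 22 (mod 91)
6^32 ≡ 22^2 = 484 ≡ 29 (mod 91)
45 = 32 + 8 + 4 + 1 in binary powers of 2.
So 6^45 ≡ 29 · 29 · 22 · 6 ≡ 83 (mod 91).
Squaring chain: 83; never reaches −1, so base 6 is a Miller–Rabin witness that 91 is composite.

83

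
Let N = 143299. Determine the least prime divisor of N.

143299 is odd.
Digit sum 28, not divisible by 3.
Ends in 9: not divisible by 5.
7: 143299 = 7·20471 + 2
11: 143299 = 11·13027 + 2
13: 143299 = 13·11023

13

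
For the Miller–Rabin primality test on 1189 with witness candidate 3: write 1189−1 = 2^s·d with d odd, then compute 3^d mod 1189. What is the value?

1189 − 1 = 1188 = 2^2 · 297, so d = 297.
3^1 ≡ 3 (mod 1189)
3^2 ≡ 3^2 = 9 ≡ 9 (mod 1189)
3^4 ≡ 9^2 = 81 ≡ 81 (mod 1189)
3^8 ≡ 81^2 = 6561 ≡ 616 (mod 1189)
3^16 ≡ 616^2 = 379456 ≡ 165 (mod 1189)
3^32 ≡ 165^2 = 27225 ≡ 1067 (mod 1189)
3^64 ≡ 1067^2 = 1138489 ≡ 616 (mod 1189)
3^128 ≡ 616^2 = 379456 ≡ 165 (mod 1189)
3^256 ≡ 165^2 = 27225 ≡ 1067 (mod 1189)
297 = 256 + 32 + 8 + 1 in binary powers of 2.
So 3^297 ≡ 1067 · 1067 · 616 · 3 ≡ 495 (mod 1189).
Squaring chain: 495 → 91; never reaches −1, so base 3 is a Miller–Rabin witness that 1189 is composite.

495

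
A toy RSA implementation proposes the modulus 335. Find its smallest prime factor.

5

335 is odd.
Digit sum 11, not divisible by 3.
Ends in 5: divisible by 5.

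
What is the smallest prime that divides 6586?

6586 is even: 2 divides it.

2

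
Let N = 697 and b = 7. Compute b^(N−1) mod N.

16

7^1 ≡ 7 (mod 697)
7^2 ≡ 7^2 = 49 ≡ 49 (mod 697)
7^4 ≡ 49^2 = 2401 ≡ 310 (mod 697)
7^8 ≡ 310^2 = 96100 ≡ 611 (mod 697)
7^16 ≡ 611^2 = 373321 ≡ 426 (mod 697)
7^32 ≡ 426^2 = 181476 ≡ 256 (mod 697)
7^64 ≡ 256^2 = 65536 ≡ 18 (mod 697)
7^128 ≡ 18^2 = 324 ≡ 324 (mod 697)
7^256 ≡ 324^2 = 104976 ≡ 426 (mod 697)
7^512 ≡ 426^2 = 181476 ≡ 256 (mod 697)
696 = 512 + 128 + 32 + 16 + 8 in binary powers of 2.
So 7^696 ≡ 256 · 324 · 256 · 426 · 611 ≡ 16 (mod 697).
Since 16 ≠ 1, base 7 is a Fermat witness: 697 is composite.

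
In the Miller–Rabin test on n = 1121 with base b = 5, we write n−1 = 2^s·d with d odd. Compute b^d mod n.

1121 − 1 = 1120 = 2^5 · 35, so d = 35.
5^1 ≡ 5 (mod 1121)
5^2 ≡ 5^2 = 25 ≡ 25 (mod 1121)
5^4 ≡ 25^2 = 625 ≡ 625 (mod 1121)
5^8 ≡ 625^2 = 390625 ≡ 517 (mod 1121)
5^16 ≡ 517^2 = 267289 ≡ 491 (mod 1121)
5^32 ≡ 491^2 = 241081 ≡ 66 (mod 1121)
35 = 32 + 2 + 1 in binary powers of 2.
So 5^35 ≡ 66 · 25 · 5 ≡ 403 (mod 1121).
Squaring chain: 403 → 985 → 560 → 841 → 1051; never reaches −1, so base 5 is a Miller–Rabin witness that 1121 is composite.

403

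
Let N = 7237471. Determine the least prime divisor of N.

7237471 is odd.
Digit sum 31, not divisible by 3.
Ends in 1: not divisible by 5.
7: 7237471 = 7·1033924 + 3
11: 7237471 = 11·657951 + 10
13: 7237471 = 13·556728 + 7
17: 7237471 = 17·425733 + 10
19: 7237471 = 19·380919 + 10
23: 7237471 = 23·314672 + 15
29: 7237471 = 29·249567 + 28
31: 7237471 = 31·233466 + 25
37: 7237471 = 37·195607 + 12
41: 7237471 = 41·176523 + 28
43: 7237471 = 43·168313 + 12
47: 7237471 = 47·153988 + 35
53: 7237471 = 53·136556 + 3
59: 7237471 = 59·122669

59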